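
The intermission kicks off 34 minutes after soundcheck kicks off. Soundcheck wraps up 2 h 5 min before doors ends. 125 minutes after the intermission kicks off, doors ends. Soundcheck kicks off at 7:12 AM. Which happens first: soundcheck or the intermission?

The intermission starts at 7:12 AM + 34 min = 7:46 AM.
Soundcheck starts at 7:12 AM and the intermission starts at 7:46 AM, so soundcheck is first.

soundcheck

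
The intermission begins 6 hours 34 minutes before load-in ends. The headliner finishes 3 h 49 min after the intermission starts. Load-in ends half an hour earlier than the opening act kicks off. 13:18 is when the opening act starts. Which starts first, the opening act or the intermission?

the intermission

Load-in ends at 13:18 − 30 min = 12:48.
The intermission starts at 12:48 − 394 min = 06:14.
The opening act starts at 13:18 and the intermission starts at 06:14, so the intermission is first.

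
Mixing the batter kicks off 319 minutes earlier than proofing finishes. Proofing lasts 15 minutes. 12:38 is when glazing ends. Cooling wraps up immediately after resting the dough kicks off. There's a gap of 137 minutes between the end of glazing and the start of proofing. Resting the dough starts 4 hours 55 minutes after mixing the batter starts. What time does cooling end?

14:46

Proofing starts at 12:38 + 137 min = 14:55.
Proofing ends at 14:55 + 15 min = 15:10.
Mixing the batter starts at 15:10 − 319 min = 09:51.
Resting the dough starts at 09:51 + 295 min = 14:46.
So cooling ends at 14:46.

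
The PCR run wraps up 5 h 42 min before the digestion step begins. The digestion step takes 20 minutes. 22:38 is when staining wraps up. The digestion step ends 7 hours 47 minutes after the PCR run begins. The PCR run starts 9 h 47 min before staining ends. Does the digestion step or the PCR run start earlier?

The PCR run starts at 22:38 − 587 min = 12:51.
The digestion step ends at 12:51 + 467 min = 20:38.
The digestion step starts at 20:38 − 20 min = 20:18.
The digestion step starts at 20:18 and the PCR run starts at 12:51, so the PCR run is first.

the PCR run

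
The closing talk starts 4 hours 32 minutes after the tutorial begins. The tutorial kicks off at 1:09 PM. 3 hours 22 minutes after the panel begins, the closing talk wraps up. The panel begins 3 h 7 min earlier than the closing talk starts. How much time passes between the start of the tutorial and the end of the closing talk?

The closing talk starts at 1:09 PM + 272 min = 5:41 PM.
The panel starts at 5:41 PM − 187 min = 2:34 PM.
The closing talk ends at 2:34 PM + 202 min = 5:56 PM.
From 1:09 PM to 5:56 PM is 4 hours 47 minutes.

4 hours 47 minutes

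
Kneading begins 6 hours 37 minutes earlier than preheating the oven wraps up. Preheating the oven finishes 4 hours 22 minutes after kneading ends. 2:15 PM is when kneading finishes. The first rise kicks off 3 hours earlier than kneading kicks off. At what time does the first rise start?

9:00 AM

Preheating the oven ends at 2:15 PM + 262 min = 6:37 PM.
Kneading starts at 6:37 PM − 397 min = 12:00 PM.
The first rise starts at 12:00 PM − 180 min = 9:00 AM.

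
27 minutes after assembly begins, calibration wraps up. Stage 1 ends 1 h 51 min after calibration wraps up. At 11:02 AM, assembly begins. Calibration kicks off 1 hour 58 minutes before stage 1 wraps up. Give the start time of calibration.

11:22 AM

Calibration ends at 11:02 AM + 27 min = 11:29 AM.
Stage 1 ends at 11:29 AM + 111 min = 1:20 PM.
Calibration starts at 1:20 PM − 118 min = 11:22 AM.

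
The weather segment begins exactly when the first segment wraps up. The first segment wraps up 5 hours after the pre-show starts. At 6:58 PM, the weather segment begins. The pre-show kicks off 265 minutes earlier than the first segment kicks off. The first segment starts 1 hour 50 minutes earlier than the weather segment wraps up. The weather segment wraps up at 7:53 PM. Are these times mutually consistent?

No

The first segment starts at 7:53 PM − 110 min = 6:03 PM.
The pre-show starts at 6:03 PM − 265 min = 1:38 PM.
The first segment ends at 1:38 PM + 300 min = 6:38 PM.
So the weather segment starts at 6:38 PM.
But the weather segment is also said to start at 6:58 PM — a 20-minute conflict.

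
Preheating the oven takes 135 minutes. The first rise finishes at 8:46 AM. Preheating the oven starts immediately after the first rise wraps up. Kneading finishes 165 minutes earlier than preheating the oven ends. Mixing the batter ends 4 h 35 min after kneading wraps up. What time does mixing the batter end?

12:51 PM

Preheating the oven starts at 8:46 AM.
Preheating the oven ends at 8:46 AM + 135 min = 11:01 AM.
Kneading ends at 11:01 AM − 165 min = 8:16 AM.
Mixing the batter ends at 8:16 AM + 275 min = 12:51 PM.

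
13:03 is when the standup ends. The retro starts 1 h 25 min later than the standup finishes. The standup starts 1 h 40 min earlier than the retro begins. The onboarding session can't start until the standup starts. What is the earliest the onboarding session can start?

The retro starts at 13:03 + 85 min = 14:28.
The standup starts at 14:28 − 100 min = 12:48.
The onboarding session is bounded by the standup, so the earliest it can start is 12:48.

12:48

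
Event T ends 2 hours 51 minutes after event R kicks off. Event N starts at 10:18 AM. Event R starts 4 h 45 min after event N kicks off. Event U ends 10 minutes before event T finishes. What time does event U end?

Event R starts at 10:18 AM + 285 min = 3:03 PM.
Event T ends at 3:03 PM + 171 min = 5:54 PM.
Event U ends at 5:54 PM − 10 min = 5:44 PM.

5:44 PM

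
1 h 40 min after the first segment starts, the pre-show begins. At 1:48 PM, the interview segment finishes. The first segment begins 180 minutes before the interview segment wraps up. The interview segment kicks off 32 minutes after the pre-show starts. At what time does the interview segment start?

1:00 PM

The first segment starts at 1:48 PM − 180 min = 10:48 AM.
The pre-show starts at 10:48 AM + 100 min = 12:28 PM.
The interview segment starts at 12:28 PM + 32 min = 1:00 PM.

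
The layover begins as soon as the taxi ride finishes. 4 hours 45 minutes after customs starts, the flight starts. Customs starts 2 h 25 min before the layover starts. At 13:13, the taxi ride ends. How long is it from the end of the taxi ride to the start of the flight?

2 h 20 min

The layover starts at 13:13.
Customs starts at 13:13 − 145 min = 10:48.
The flight starts at 10:48 + 285 min = 15:33.
From 13:13 to 15:33 is 2 h 20 min.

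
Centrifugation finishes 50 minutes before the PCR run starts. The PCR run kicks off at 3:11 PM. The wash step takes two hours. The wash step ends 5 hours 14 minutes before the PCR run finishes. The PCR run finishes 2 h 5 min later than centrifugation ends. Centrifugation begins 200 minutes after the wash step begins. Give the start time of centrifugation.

12:32 PM

Centrifugation ends at 3:11 PM − 50 min = 2:21 PM.
The PCR run ends at 2:21 PM + 125 min = 4:26 PM.
The wash step ends at 4:26 PM − 314 min = 11:12 AM.
The wash step starts at 11:12 AM − 120 min = 9:12 AM.
Centrifugation starts at 9:12 AM + 200 min = 12:32 PM.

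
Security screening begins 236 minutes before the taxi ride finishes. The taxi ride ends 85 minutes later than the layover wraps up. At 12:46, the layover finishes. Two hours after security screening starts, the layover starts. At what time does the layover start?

12:15

The taxi ride ends at 12:46 + 85 min = 14:11.
Security screening starts at 14:11 − 236 min = 10:15.
The layover starts at 10:15 + 120 min = 12:15.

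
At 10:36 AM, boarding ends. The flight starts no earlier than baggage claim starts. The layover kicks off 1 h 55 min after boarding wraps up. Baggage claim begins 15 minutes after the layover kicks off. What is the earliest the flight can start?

The layover starts at 10:36 AM + 115 min = 12:31 PM.
Baggage claim starts at 12:31 PM + 15 min = 12:46 PM.
The flight is bounded by baggage claim, so the earliest it can start is 12:46 PM.

12:46 PM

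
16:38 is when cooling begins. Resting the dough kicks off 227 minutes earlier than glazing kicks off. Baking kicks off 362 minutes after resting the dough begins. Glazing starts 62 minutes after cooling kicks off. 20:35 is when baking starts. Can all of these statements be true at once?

No

Glazing starts at 16:38 + 62 min = 17:40.
Resting the dough starts at 17:40 − 227 min = 13:53.
Baking starts at 13:53 + 362 min = 19:55.
But baking is also said to start at 20:35 — a 40-minute conflict.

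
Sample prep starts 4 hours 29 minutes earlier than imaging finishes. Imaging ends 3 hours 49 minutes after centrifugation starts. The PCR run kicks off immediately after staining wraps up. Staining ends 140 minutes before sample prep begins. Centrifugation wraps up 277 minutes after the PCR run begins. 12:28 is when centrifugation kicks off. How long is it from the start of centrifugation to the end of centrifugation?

97 minutes

Imaging ends at 12:28 + 229 min = 16:17.
Sample prep starts at 16:17 − 269 min = 11:48.
Staining ends at 11:48 − 140 min = 09:28.
So the PCR run starts at 09:28.
Centrifugation ends at 09:28 + 277 min = 14:05.
From 12:28 to 14:05 is 97 minutes.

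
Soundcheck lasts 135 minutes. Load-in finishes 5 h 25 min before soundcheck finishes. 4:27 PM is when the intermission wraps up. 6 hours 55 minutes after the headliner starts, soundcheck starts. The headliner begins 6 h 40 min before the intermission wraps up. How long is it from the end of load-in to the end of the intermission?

2 hours 55 minutes

The headliner starts at 4:27 PM − 400 min = 9:47 AM.
Soundcheck starts at 9:47 AM + 415 min = 4:42 PM.
Soundcheck ends at 4:42 PM + 135 min = 6:57 PM.
Load-in ends at 6:57 PM − 325 min = 1:32 PM.
From 1:32 PM to 4:27 PM is 2 hours 55 minutes.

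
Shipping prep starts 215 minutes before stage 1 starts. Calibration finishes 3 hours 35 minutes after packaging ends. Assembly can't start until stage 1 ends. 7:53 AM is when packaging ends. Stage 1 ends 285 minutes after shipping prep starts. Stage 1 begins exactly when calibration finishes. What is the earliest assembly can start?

Calibration ends at 7:53 AM + 215 min = 11:28 AM.
So stage 1 starts at 11:28 AM.
Shipping prep starts at 11:28 AM − 215 min = 7:53 AM.
Stage 1 ends at 7:53 AM + 285 min = 12:38 PM.
Assembly is bounded by stage 1, so the earliest it can start is 12:38 PM.

12:38 PM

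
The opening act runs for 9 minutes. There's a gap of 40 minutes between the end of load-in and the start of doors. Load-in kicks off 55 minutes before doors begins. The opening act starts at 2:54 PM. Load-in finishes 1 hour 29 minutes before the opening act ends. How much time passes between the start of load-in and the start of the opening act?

The opening act ends at 2:54 PM + 9 min = 3:03 PM.
Load-in ends at 3:03 PM − 89 min = 1:34 PM.
Doors starts at 1:34 PM + 40 min = 2:14 PM.
Load-in starts at 2:14 PM − 55 min = 1:19 PM.
From 1:19 PM to 2:54 PM is 1 hour 35 minutes.

1 hour 35 minutes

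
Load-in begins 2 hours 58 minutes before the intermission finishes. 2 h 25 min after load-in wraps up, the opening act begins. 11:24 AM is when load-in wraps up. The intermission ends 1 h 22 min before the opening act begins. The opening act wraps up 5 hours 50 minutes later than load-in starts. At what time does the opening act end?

3:19 PM

The opening act starts at 11:24 AM + 145 min = 1:49 PM.
The intermission ends at 1:49 PM − 82 min = 12:27 PM.
Load-in starts at 12:27 PM − 178 min = 9:29 AM.
The opening act ends at 9:29 AM + 350 min = 3:19 PM.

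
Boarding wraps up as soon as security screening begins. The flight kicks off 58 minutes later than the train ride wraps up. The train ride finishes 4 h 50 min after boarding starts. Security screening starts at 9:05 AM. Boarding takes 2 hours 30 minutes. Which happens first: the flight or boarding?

Boarding ends at 9:05 AM.
Boarding starts at 9:05 AM − 150 min = 6:35 AM.
The train ride ends at 6:35 AM + 290 min = 11:25 AM.
The flight starts at 11:25 AM + 58 min = 12:23 PM.
The flight starts at 12:23 PM and boarding starts at 6:35 AM, so boarding is first.

boarding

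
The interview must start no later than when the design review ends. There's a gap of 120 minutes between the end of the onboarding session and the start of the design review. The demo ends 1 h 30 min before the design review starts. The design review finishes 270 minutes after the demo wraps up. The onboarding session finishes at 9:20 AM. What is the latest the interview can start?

2:20 PM

The design review starts at 9:20 AM + 120 min = 11:20 AM.
The demo ends at 11:20 AM − 90 min = 9:50 AM.
The design review ends at 9:50 AM + 270 min = 2:20 PM.
The interview is bounded by the design review, so the latest it can start is 2:20 PM.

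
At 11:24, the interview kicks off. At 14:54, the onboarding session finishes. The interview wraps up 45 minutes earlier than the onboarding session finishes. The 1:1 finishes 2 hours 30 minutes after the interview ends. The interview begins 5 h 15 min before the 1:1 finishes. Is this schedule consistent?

Yes

The interview ends at 14:54 − 45 min = 14:09.
The 1:1 ends at 14:09 + 150 min = 16:39.
The interview starts at 16:39 − 315 min = 11:24.
That matches the stated 11:24, so the schedule is consistent.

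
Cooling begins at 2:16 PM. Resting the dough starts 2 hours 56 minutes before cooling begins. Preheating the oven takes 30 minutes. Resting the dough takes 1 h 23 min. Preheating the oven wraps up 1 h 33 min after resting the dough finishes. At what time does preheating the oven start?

Resting the dough starts at 2:16 PM − 176 min = 11:20 AM.
Resting the dough ends at 11:20 AM + 83 min = 12:43 PM.
Preheating the oven ends at 12:43 PM + 93 min = 2:16 PM.
Preheating the oven starts at 2:16 PM − 30 min = 1:46 PM.

1:46 PM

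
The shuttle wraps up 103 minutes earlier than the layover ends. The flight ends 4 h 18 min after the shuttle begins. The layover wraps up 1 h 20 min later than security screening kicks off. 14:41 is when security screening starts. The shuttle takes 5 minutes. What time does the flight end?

The layover ends at 14:41 + 80 min = 16:01.
The shuttle ends at 16:01 − 103 min = 14:18.
The shuttle starts at 14:18 − 5 min = 14:13.
The flight ends at 14:13 + 258 min = 18:31.

18:31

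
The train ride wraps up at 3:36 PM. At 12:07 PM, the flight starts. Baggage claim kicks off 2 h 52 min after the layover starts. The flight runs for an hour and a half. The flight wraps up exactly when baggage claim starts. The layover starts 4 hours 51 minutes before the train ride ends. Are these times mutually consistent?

The layover starts at 3:36 PM − 291 min = 10:45 AM.
Baggage claim starts at 10:45 AM + 172 min = 1:37 PM.
So the flight ends at 1:37 PM.
The flight starts at 1:37 PM − 90 min = 12:07 PM.
That matches the stated 12:07 PM, so the schedule is consistent.

Yes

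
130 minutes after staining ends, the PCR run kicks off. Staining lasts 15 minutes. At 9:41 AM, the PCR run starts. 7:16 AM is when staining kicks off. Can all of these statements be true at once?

Yes

Staining ends at 7:16 AM + 15 min = 7:31 AM.
The PCR run starts at 7:31 AM + 130 min = 9:41 AM.
That matches the stated 9:41 AM, so the schedule is consistent.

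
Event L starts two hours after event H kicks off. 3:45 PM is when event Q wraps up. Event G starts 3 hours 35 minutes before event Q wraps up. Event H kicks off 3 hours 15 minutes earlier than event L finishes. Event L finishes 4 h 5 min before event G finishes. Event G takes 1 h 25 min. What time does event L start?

8:15 AM

Event G starts at 3:45 PM − 215 min = 12:10 PM.
Event G ends at 12:10 PM + 85 min = 1:35 PM.
Event L ends at 1:35 PM − 245 min = 9:30 AM.
Event H starts at 9:30 AM − 195 min = 6:15 AM.
Event L starts at 6:15 AM + 120 min = 8:15 AM.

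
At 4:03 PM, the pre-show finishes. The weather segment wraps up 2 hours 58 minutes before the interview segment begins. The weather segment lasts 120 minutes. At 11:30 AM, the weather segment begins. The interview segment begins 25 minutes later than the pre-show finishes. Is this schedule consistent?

Yes

The interview segment starts at 4:03 PM + 25 min = 4:28 PM.
The weather segment ends at 4:28 PM − 178 min = 1:30 PM.
The weather segment starts at 1:30 PM − 120 min = 11:30 AM.
That matches the stated 11:30 AM, so the schedule is consistent.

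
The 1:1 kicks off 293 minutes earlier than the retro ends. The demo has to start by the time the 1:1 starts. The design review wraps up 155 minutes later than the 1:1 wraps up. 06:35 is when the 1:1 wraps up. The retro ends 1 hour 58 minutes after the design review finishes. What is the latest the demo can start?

06:15

The design review ends at 06:35 + 155 min = 09:10.
The retro ends at 09:10 + 118 min = 11:08.
The 1:1 starts at 11:08 − 293 min = 06:15.
The demo is bounded by the 1:1, so the latest it can start is 06:15.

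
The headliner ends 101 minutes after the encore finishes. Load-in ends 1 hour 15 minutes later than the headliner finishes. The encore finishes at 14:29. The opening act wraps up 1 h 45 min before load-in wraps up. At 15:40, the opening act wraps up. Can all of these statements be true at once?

The headliner ends at 14:29 + 101 min = 16:10.
Load-in ends at 16:10 + 75 min = 17:25.
The opening act ends at 17:25 − 105 min = 15:40.
That matches the stated 15:40, so the schedule is consistent.

Yes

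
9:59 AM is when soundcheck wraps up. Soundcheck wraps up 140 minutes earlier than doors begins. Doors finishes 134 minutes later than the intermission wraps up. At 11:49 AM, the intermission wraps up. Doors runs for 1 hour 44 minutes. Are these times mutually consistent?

Yes

Doors ends at 11:49 AM + 134 min = 2:03 PM.
Doors starts at 2:03 PM − 104 min = 12:19 PM.
Soundcheck ends at 12:19 PM − 140 min = 9:59 AM.
That matches the stated 9:59 AM, so the schedule is consistent.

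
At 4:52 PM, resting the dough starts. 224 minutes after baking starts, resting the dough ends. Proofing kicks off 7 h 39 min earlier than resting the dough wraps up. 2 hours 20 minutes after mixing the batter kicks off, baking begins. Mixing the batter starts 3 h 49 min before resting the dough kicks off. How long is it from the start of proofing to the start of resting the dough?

Mixing the batter starts at 4:52 PM − 229 min = 1:03 PM.
Baking starts at 1:03 PM + 140 min = 3:23 PM.
Resting the dough ends at 3:23 PM + 224 min = 7:07 PM.
Proofing starts at 7:07 PM − 459 min = 11:28 AM.
From 11:28 AM to 4:52 PM is 5 hours 24 minutes.

5 hours 24 minutes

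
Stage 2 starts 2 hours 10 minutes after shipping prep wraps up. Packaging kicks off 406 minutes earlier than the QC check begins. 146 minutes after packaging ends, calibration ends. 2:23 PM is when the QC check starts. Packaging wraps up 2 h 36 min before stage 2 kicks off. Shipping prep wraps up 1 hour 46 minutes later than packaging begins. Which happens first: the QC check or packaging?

packaging

Packaging starts at 2:23 PM − 406 min = 7:37 AM.
The QC check starts at 2:23 PM and packaging starts at 7:37 AM, so packaging is first.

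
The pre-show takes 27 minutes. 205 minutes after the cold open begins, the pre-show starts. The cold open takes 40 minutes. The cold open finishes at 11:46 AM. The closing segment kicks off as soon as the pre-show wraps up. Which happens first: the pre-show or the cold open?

The cold open starts at 11:46 AM − 40 min = 11:06 AM.
The pre-show starts at 11:06 AM + 205 min = 2:31 PM.
The pre-show starts at 2:31 PM and the cold open starts at 11:06 AM, so the cold open is first.

the cold open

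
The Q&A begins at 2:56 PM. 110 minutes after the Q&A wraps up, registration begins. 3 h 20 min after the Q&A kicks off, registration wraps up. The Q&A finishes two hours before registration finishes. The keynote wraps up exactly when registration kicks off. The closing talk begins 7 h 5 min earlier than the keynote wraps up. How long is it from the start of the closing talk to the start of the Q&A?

Registration ends at 2:56 PM + 200 min = 6:16 PM.
The Q&A ends at 6:16 PM − 120 min = 4:16 PM.
Registration starts at 4:16 PM + 110 min = 6:06 PM.
So the keynote ends at 6:06 PM.
The closing talk starts at 6:06 PM − 425 min = 11:01 AM.
From 11:01 AM to 2:56 PM is 3 h 55 min.

3 h 55 min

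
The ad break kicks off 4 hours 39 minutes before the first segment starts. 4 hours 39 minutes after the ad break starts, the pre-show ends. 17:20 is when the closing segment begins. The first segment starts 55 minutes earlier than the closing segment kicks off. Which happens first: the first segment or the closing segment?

the first segment

The first segment starts at 17:20 − 55 min = 16:25.
The first segment starts at 16:25 and the closing segment starts at 17:20, so the first segment is first.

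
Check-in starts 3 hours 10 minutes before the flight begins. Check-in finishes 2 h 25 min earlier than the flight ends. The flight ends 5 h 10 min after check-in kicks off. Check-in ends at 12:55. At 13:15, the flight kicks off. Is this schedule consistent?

No

Check-in starts at 13:15 − 190 min = 10:05.
The flight ends at 10:05 + 310 min = 15:15.
Check-in ends at 15:15 − 145 min = 12:50.
But check-in is also said to end at 12:55 — a 5-minute conflict.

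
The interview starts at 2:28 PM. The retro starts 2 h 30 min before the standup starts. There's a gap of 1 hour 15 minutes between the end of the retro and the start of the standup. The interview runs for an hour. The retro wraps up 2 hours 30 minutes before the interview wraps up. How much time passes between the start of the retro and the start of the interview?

2 h 45 min

The interview ends at 2:28 PM + 60 min = 3:28 PM.
The retro ends at 3:28 PM − 150 min = 12:58 PM.
The standup starts at 12:58 PM + 75 min = 2:13 PM.
The retro starts at 2:13 PM − 150 min = 11:43 AM.
From 11:43 AM to 2:28 PM is 2 h 45 min.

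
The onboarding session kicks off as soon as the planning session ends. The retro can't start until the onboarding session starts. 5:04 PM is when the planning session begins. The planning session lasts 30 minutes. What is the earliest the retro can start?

5:34 PM

The planning session ends at 5:04 PM + 30 min = 5:34 PM.
So the onboarding session starts at 5:34 PM.
The retro is bounded by the onboarding session, so the earliest it can start is 5:34 PM.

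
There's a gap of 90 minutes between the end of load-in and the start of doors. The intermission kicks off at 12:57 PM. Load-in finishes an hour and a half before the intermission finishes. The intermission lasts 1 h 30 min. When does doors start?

The intermission ends at 12:57 PM + 90 min = 2:27 PM.
Load-in ends at 2:27 PM − 90 min = 12:57 PM.
Doors starts at 12:57 PM + 90 min = 2:27 PM.

2:27 PM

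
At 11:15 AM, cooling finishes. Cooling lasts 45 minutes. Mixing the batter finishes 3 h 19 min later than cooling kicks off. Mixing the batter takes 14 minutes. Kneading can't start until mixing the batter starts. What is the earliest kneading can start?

Cooling starts at 11:15 AM − 45 min = 10:30 AM.
Mixing the batter ends at 10:30 AM + 199 min = 1:49 PM.
Mixing the batter starts at 1:49 PM − 14 min = 1:35 PM.
Kneading is bounded by mixing the batter, so the earliest it can start is 1:35 PM.

1:35 PM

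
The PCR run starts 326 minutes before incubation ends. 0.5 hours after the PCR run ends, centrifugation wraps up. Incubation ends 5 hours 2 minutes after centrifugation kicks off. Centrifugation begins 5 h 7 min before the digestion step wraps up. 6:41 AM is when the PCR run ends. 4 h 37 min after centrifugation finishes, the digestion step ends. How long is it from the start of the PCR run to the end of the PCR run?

24 minutes

Centrifugation ends at 6:41 AM + 30 min = 7:11 AM.
The digestion step ends at 7:11 AM + 277 min = 11:48 AM.
Centrifugation starts at 11:48 AM − 307 min = 6:41 AM.
Incubation ends at 6:41 AM + 302 min = 11:43 AM.
The PCR run starts at 11:43 AM − 326 min = 6:17 AM.
From 6:17 AM to 6:41 AM is 24 minutes.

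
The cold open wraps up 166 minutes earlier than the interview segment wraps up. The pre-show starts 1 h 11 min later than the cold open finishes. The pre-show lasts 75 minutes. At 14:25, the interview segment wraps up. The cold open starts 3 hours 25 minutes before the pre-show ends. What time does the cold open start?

10:40

The cold open ends at 14:25 − 166 min = 11:39.
The pre-show starts at 11:39 + 71 min = 12:50.
The pre-show ends at 12:50 + 75 min = 14:05.
The cold open starts at 14:05 − 205 min = 10:40.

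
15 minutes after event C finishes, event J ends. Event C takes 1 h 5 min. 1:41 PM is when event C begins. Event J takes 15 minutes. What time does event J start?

2:46 PM

Event C ends at 1:41 PM + 65 min = 2:46 PM.
Event J ends at 2:46 PM + 15 min = 3:01 PM.
Event J starts at 3:01 PM − 15 min = 2:46 PM.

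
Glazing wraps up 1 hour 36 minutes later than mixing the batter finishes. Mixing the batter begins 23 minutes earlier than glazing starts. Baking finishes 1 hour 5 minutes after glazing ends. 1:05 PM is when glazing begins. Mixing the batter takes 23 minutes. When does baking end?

Mixing the batter starts at 1:05 PM − 23 min = 12:42 PM.
Mixing the batter ends at 12:42 PM + 23 min = 1:05 PM.
Glazing ends at 1:05 PM + 96 min = 2:41 PM.
Baking ends at 2:41 PM + 65 min = 3:46 PM.

3:46 PM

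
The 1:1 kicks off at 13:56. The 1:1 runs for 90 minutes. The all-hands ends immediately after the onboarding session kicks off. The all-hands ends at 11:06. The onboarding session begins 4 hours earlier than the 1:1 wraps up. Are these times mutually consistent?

The 1:1 ends at 13:56 + 90 min = 15:26.
The onboarding session starts at 15:26 − 240 min = 11:26.
So the all-hands ends at 11:26.
But the all-hands is also said to end at 11:06 — a 20-minute conflict.

No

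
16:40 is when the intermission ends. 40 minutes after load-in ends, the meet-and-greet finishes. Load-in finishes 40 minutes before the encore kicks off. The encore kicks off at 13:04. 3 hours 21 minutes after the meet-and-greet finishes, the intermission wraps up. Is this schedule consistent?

No

Load-in ends at 13:04 − 40 min = 12:24.
The meet-and-greet ends at 12:24 + 40 min = 13:04.
The intermission ends at 13:04 + 201 min = 16:25.
But the intermission is also said to end at 16:40 — a 15-minute conflict.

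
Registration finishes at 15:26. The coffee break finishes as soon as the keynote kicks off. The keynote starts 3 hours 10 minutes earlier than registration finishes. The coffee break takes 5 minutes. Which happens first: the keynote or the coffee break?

The keynote starts at 15:26 − 190 min = 12:16.
So the coffee break ends at 12:16.
The coffee break starts at 12:16 − 5 min = 12:11.
The keynote starts at 12:16 and the coffee break starts at 12:11, so the coffee break is first.

the coffee break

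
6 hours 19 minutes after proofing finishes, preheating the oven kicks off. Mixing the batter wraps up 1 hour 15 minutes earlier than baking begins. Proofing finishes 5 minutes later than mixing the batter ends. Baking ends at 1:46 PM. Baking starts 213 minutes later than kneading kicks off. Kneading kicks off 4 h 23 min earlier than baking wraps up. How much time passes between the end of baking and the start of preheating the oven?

Kneading starts at 1:46 PM − 263 min = 9:23 AM.
Baking starts at 9:23 AM + 213 min = 12:56 PM.
Mixing the batter ends at 12:56 PM − 75 min = 11:41 AM.
Proofing ends at 11:41 AM + 5 min = 11:46 AM.
Preheating the oven starts at 11:46 AM + 379 min = 6:05 PM.
From 1:46 PM to 6:05 PM is 4 h 19 min.

4 h 19 min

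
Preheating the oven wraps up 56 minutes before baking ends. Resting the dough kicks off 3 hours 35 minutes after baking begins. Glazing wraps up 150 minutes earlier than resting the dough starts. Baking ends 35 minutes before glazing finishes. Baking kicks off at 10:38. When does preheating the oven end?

Resting the dough starts at 10:38 + 215 min = 14:13.
Glazing ends at 14:13 − 150 min = 11:43.
Baking ends at 11:43 − 35 min = 11:08.
Preheating the oven ends at 11:08 − 56 min = 10:12.

10:12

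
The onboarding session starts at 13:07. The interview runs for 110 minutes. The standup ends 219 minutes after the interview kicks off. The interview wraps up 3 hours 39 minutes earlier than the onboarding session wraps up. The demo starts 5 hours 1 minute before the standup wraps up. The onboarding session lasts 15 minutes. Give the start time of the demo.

06:31

The onboarding session ends at 13:07 + 15 min = 13:22.
The interview ends at 13:22 − 219 min = 09:43.
The interview starts at 09:43 − 110 min = 07:53.
The standup ends at 07:53 + 219 min = 11:32.
The demo starts at 11:32 − 301 min = 06:31.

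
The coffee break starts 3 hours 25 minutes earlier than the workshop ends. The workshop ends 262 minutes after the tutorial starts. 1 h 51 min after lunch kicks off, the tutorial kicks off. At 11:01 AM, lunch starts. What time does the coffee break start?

1:49 PM

The tutorial starts at 11:01 AM + 111 min = 12:52 PM.
The workshop ends at 12:52 PM + 262 min = 5:14 PM.
The coffee break starts at 5:14 PM − 205 min = 1:49 PM.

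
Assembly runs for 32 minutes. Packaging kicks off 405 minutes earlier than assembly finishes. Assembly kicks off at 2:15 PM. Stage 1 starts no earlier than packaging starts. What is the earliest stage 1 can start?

8:02 AM

Assembly ends at 2:15 PM + 32 min = 2:47 PM.
Packaging starts at 2:47 PM − 405 min = 8:02 AM.
Stage 1 is bounded by packaging, so the earliest it can start is 8:02 AM.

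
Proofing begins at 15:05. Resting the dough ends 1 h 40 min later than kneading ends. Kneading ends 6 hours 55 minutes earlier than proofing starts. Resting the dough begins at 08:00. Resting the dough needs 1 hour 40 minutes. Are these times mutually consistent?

No

Kneading ends at 15:05 − 415 min = 08:10.
Resting the dough ends at 08:10 + 100 min = 09:50.
Resting the dough starts at 09:50 − 100 min = 08:10.
But resting the dough is also said to start at 08:00 — a 10-minute conflict.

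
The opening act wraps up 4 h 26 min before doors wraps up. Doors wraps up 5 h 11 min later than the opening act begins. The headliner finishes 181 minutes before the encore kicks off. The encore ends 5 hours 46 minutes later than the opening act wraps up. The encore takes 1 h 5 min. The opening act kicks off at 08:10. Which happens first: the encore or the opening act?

Doors ends at 08:10 + 311 min = 13:21.
The opening act ends at 13:21 − 266 min = 08:55.
The encore ends at 08:55 + 346 min = 14:41.
The encore starts at 14:41 − 65 min = 13:36.
The encore starts at 13:36 and the opening act starts at 08:10, so the opening act is first.

the opening act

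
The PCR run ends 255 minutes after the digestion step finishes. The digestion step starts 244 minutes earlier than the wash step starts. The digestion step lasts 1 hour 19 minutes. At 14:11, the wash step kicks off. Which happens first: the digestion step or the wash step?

the digestion step

The digestion step starts at 14:11 − 244 min = 10:07.
The digestion step starts at 10:07 and the wash step starts at 14:11, so the digestion step is first.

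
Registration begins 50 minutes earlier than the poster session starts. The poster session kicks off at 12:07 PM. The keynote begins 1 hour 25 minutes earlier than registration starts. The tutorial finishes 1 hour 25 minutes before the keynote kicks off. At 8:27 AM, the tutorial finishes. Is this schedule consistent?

Yes

Registration starts at 12:07 PM − 50 min = 11:17 AM.
The keynote starts at 11:17 AM − 85 min = 9:52 AM.
The tutorial ends at 9:52 AM − 85 min = 8:27 AM.
That matches the stated 8:27 AM, so the schedule is consistent.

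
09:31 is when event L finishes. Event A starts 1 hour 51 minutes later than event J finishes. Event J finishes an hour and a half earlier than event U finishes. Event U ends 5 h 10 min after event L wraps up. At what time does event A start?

15:02

Event U ends at 09:31 + 310 min = 14:41.
Event J ends at 14:41 − 90 min = 13:11.
Event A starts at 13:11 + 111 min = 15:02.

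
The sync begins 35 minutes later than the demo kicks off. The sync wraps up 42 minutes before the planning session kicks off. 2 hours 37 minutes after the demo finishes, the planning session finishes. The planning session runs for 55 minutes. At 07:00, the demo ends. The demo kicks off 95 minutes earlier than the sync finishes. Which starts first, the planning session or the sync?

the sync

The planning session ends at 07:00 + 157 min = 09:37.
The planning session starts at 09:37 − 55 min = 08:42.
The sync ends at 08:42 − 42 min = 08:00.
The demo starts at 08:00 − 95 min = 06:25.
The sync starts at 06:25 + 35 min = 07:00.
The planning session starts at 08:42 and the sync starts at 07:00, so the sync is first.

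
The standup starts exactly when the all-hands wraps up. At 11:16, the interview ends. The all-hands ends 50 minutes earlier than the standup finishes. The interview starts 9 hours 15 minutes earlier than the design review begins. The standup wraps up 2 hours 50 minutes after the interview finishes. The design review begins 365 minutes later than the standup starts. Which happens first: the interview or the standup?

The standup ends at 11:16 + 170 min = 14:06.
The all-hands ends at 14:06 − 50 min = 13:16.
So the standup starts at 13:16.
The design review starts at 13:16 + 365 min = 19:21.
The interview starts at 19:21 − 555 min = 10:06.
The interview starts at 10:06 and the standup starts at 13:16, so the interview is first.

the interview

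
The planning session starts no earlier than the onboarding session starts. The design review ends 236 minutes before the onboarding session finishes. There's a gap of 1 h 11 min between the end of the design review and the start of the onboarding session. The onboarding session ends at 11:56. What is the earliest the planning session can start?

The design review ends at 11:56 − 236 min = 08:00.
The onboarding session starts at 08:00 + 71 min = 09:11.
The planning session is bounded by the onboarding session, so the earliest it can start is 09:11.

09:11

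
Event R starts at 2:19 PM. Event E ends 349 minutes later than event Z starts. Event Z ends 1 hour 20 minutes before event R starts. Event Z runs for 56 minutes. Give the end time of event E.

Event Z ends at 2:19 PM − 80 min = 12:59 PM.
Event Z starts at 12:59 PM − 56 min = 12:03 PM.
Event E ends at 12:03 PM + 349 min = 5:52 PM.

5:52 PM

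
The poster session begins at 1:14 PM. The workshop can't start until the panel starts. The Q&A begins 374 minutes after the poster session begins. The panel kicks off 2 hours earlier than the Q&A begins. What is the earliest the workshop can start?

5:28 PM

The Q&A starts at 1:14 PM + 374 min = 7:28 PM.
The panel starts at 7:28 PM − 120 min = 5:28 PM.
The workshop is bounded by the panel, so the earliest it can start is 5:28 PM.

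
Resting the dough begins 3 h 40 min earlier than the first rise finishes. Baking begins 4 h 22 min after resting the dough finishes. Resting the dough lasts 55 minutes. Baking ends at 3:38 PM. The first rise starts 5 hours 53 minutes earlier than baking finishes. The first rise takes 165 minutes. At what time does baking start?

The first rise starts at 3:38 PM − 353 min = 9:45 AM.
The first rise ends at 9:45 AM + 165 min = 12:30 PM.
Resting the dough starts at 12:30 PM − 220 min = 8:50 AM.
Resting the dough ends at 8:50 AM + 55 min = 9:45 AM.
Baking starts at 9:45 AM + 262 min = 2:07 PM.

2:07 PM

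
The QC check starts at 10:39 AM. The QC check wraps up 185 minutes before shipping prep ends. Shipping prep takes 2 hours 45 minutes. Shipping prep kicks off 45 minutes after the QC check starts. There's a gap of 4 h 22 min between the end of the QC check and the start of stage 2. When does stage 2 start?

Shipping prep starts at 10:39 AM + 45 min = 11:24 AM.
Shipping prep ends at 11:24 AM + 165 min = 2:09 PM.
The QC check ends at 2:09 PM − 185 min = 11:04 AM.
Stage 2 starts at 11:04 AM + 262 min = 3:26 PM.

3:26 PM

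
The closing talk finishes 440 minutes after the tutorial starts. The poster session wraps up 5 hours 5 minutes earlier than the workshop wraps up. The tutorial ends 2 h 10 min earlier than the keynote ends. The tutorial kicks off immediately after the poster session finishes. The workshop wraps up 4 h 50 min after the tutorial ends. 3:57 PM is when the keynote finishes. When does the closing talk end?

8:52 PM

The tutorial ends at 3:57 PM − 130 min = 1:47 PM.
The workshop ends at 1:47 PM + 290 min = 6:37 PM.
The poster session ends at 6:37 PM − 305 min = 1:32 PM.
So the tutorial starts at 1:32 PM.
The closing talk ends at 1:32 PM + 440 min = 8:52 PM.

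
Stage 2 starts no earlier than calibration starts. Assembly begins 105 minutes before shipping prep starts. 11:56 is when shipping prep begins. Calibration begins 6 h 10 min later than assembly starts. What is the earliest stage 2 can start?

Assembly starts at 11:56 − 105 min = 10:11.
Calibration starts at 10:11 + 370 min = 16:21.
Stage 2 is bounded by calibration, so the earliest it can start is 16:21.

16:21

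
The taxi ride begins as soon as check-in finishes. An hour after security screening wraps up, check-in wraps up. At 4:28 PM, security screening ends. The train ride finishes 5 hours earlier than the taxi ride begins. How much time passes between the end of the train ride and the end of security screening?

Check-in ends at 4:28 PM + 60 min = 5:28 PM.
So the taxi ride starts at 5:28 PM.
The train ride ends at 5:28 PM − 300 min = 12:28 PM.
From 12:28 PM to 4:28 PM is 4 hours.

4 hours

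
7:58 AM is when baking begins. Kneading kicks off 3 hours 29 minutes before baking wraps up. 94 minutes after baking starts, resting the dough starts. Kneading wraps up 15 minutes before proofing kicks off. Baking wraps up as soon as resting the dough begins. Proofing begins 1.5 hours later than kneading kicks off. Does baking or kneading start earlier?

kneading

Resting the dough starts at 7:58 AM + 94 min = 9:32 AM.
So baking ends at 9:32 AM.
Kneading starts at 9:32 AM − 209 min = 6:03 AM.
Baking starts at 7:58 AM and kneading starts at 6:03 AM, so kneading is first.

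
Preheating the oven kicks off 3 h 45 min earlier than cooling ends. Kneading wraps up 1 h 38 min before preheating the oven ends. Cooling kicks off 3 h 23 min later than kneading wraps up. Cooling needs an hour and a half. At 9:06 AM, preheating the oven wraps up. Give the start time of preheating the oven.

Kneading ends at 9:06 AM − 98 min = 7:28 AM.
Cooling starts at 7:28 AM + 203 min = 10:51 AM.
Cooling ends at 10:51 AM + 90 min = 12:21 PM.
Preheating the oven starts at 12:21 PM − 225 min = 8:36 AM.

8:36 AM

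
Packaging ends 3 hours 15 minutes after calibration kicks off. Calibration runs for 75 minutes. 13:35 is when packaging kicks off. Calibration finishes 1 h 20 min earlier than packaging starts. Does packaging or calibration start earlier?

Calibration ends at 13:35 − 80 min = 12:15.
Calibration starts at 12:15 − 75 min = 11:00.
Packaging starts at 13:35 and calibration starts at 11:00, so calibration is first.

calibration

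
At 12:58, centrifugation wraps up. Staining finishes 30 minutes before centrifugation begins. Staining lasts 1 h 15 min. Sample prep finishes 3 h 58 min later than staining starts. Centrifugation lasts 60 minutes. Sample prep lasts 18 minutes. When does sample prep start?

13:53

Centrifugation starts at 12:58 − 60 min = 11:58.
Staining ends at 11:58 − 30 min = 11:28.
Staining starts at 11:28 − 75 min = 10:13.
Sample prep ends at 10:13 + 238 min = 14:11.
Sample prep starts at 14:11 − 18 min = 13:53.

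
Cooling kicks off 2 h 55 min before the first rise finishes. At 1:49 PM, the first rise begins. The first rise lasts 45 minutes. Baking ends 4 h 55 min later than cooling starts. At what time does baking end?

The first rise ends at 1:49 PM + 45 min = 2:34 PM.
Cooling starts at 2:34 PM − 175 min = 11:39 AM.
Baking ends at 11:39 AM + 295 min = 4:34 PM.

4:34 PM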